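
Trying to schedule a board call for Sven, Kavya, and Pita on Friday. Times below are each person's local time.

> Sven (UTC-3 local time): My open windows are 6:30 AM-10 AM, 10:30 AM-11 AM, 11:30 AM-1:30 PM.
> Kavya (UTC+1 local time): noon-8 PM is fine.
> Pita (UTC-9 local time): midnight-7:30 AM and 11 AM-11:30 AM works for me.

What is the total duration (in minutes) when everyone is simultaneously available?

270

Sven in UTC: 09:30-13:00, 13:30-14:00, 14:30-16:30 (add 3h to convert from UTC-3).
Kavya in UTC: 11:00-19:00 (subtract 1h to convert from UTC+1).
Pita in UTC: 09:00-16:30, 20:00-20:30 (add 9h to convert from UTC-9).
Sven ∩ Kavya: 11:00-13:00, 13:30-14:00, 14:30-16:30.
Sven ∩ Kavya ∩ Pita: 11:00-13:00, 13:30-14:00, 14:30-16:30.
Summing the common windows: 120 + 30 + 120 = 270 minutes.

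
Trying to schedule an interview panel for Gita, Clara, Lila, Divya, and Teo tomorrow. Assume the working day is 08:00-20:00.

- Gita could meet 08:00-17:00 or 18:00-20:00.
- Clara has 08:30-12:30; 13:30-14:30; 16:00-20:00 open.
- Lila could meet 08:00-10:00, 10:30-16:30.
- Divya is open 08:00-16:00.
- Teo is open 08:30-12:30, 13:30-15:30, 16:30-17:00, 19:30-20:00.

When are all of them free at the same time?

Gita ∩ Clara: 08:30-12:30, 13:30-14:30, 16:00-17:00, 18:00-20:00.
Gita ∩ Clara ∩ Lila: 08:30-10:00, 10:30-12:30, 13:30-14:30, 16:00-16:30.
Gita ∩ Clara ∩ Lila ∩ Divya: 08:30-10:00, 10:30-12:30, 13:30-14:30.
Gita ∩ Clara ∩ Lila ∩ Divya ∩ Teo: 08:30-10:00, 10:30-12:30, 13:30-14:30.

08:30-10:00, 10:30-12:30, 13:30-14:30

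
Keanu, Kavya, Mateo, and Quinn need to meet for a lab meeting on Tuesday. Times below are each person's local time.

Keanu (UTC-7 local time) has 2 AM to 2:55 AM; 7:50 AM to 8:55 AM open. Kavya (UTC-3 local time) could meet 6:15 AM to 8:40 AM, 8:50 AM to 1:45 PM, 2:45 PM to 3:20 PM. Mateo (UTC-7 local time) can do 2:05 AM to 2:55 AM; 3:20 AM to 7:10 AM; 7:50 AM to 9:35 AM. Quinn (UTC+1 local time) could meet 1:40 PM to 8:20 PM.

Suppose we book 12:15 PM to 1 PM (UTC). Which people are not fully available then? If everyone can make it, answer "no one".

Keanu, Quinn

Keanu in UTC: 09:00-09:55, 14:50-15:55 (add 7h to convert from UTC-7).
Kavya in UTC: 09:15-11:40, 11:50-16:45, 17:45-18:20 (add 3h to convert from UTC-3).
Mateo in UTC: 09:05-09:55, 10:20-14:10, 14:50-16:35 (add 7h to convert from UTC-7).
Quinn in UTC: 12:40-19:20 (subtract 1h to convert from UTC+1).
Keanu: not fully free for 12:15-13:00. Kavya: free for 12:15-13:00. Mateo: free for 12:15-13:00. Quinn: not fully free for 12:15-13:00.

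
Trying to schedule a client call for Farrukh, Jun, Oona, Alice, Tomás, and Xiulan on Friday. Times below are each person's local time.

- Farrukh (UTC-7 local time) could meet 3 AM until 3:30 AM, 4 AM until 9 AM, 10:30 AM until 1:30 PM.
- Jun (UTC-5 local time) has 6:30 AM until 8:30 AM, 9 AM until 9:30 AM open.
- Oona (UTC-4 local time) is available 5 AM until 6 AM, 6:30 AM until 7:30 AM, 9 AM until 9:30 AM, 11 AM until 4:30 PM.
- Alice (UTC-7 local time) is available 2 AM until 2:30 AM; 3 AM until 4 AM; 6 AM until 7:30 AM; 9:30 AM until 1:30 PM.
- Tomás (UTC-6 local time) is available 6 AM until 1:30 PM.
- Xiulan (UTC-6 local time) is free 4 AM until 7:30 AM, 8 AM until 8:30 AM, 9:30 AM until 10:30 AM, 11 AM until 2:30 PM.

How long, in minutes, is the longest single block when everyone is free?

30

Farrukh in UTC: 10:00-10:30, 11:00-16:00, 17:30-20:30 (add 7h to convert from UTC-7).
Jun in UTC: 11:30-13:30, 14:00-14:30 (add 5h to convert from UTC-5).
Oona in UTC: 09:00-10:00, 10:30-11:30, 13:00-13:30, 15:00-20:30 (add 4h to convert from UTC-4).
Alice in UTC: 09:00-09:30, 10:00-11:00, 13:00-14:30, 16:30-20:30 (add 7h to convert from UTC-7).
Tomás in UTC: 12:00-19:30 (add 6h to convert from UTC-6).
Xiulan in UTC: 10:00-13:30, 14:00-14:30, 15:30-16:30, 17:00-20:30 (add 6h to convert from UTC-6).
Farrukh ∩ Jun: 11:30-13:30, 14:00-14:30.
Farrukh ∩ Jun ∩ Oona: 13:00-13:30.
Farrukh ∩ Jun ∩ Oona ∩ Alice: 13:00-13:30.
Farrukh ∩ Jun ∩ Oona ∩ Alice ∩ Tomás: 13:00-13:30.
Farrukh ∩ Jun ∩ Oona ∩ Alice ∩ Tomás ∩ Xiulan: 13:00-13:30.
The longest is 13:00-13:30 at 30 minutes.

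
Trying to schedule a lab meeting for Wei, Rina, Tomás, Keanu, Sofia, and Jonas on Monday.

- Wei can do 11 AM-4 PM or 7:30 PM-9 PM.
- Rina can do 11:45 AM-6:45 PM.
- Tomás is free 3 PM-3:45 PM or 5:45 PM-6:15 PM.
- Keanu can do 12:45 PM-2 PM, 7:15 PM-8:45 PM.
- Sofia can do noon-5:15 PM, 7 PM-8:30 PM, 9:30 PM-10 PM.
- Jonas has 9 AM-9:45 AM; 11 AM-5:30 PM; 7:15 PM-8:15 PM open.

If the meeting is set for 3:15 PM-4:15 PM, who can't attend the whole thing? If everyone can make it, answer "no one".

Wei: not fully free for 15:15-16:15. Rina: free for 15:15-16:15. Tomás: not fully free for 15:15-16:15. Keanu: not fully free for 15:15-16:15. Sofia: free for 15:15-16:15. Jonas: free for 15:15-16:15.

Keanu, Tomás, Wei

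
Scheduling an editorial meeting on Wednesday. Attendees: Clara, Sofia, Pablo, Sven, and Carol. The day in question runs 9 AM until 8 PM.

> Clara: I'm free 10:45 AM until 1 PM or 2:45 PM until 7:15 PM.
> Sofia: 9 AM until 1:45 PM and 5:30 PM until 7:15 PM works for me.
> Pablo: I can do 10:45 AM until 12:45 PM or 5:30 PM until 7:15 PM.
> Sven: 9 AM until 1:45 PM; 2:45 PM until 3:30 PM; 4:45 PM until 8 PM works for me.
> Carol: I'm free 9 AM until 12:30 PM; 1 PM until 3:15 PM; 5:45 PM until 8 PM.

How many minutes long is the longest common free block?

105

Clara ∩ Sofia: 10:45-13:00, 17:30-19:15.
Clara ∩ Sofia ∩ Pablo: 10:45-12:45, 17:30-19:15.
Clara ∩ Sofia ∩ Pablo ∩ Sven: 10:45-12:45, 17:30-19:15.
Clara ∩ Sofia ∩ Pablo ∩ Sven ∩ Carol: 10:45-12:30, 17:45-19:15.
The longest is 10:45-12:30 at 105 minutes.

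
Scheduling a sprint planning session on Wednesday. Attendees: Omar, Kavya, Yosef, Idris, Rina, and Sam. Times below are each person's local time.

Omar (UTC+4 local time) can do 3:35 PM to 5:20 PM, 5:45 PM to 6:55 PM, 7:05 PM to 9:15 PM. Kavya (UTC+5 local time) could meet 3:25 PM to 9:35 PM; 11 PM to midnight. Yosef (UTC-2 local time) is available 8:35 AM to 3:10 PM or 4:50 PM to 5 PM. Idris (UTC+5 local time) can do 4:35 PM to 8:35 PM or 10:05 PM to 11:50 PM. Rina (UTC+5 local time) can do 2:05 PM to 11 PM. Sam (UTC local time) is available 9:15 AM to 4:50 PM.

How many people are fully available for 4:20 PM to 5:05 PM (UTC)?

3

Omar in UTC: 11:35-13:20, 13:45-14:55, 15:05-17:15 (subtract 4h to convert from UTC+4).
Kavya in UTC: 10:25-16:35, 18:00-19:00 (subtract 5h to convert from UTC+5).
Yosef in UTC: 10:35-17:10, 18:50-19:00 (add 2h to convert from UTC-2).
Idris in UTC: 11:35-15:35, 17:05-18:50 (subtract 5h to convert from UTC+5).
Rina in UTC: 09:05-18:00 (subtract 5h to convert from UTC+5).
Sam in UTC: 09:15-16:50.
Omar, Yosef, and Rina can make the full 16:20-17:05 slot — that's 3.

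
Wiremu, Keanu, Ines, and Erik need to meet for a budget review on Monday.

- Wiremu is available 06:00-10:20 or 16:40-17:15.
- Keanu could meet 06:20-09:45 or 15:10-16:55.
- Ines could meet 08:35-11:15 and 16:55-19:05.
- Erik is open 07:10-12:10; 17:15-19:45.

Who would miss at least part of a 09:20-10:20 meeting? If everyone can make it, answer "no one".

Keanu

Wiremu: free for 09:20-10:20. Keanu: not fully free for 09:20-10:20. Ines: free for 09:20-10:20. Erik: free for 09:20-10:20.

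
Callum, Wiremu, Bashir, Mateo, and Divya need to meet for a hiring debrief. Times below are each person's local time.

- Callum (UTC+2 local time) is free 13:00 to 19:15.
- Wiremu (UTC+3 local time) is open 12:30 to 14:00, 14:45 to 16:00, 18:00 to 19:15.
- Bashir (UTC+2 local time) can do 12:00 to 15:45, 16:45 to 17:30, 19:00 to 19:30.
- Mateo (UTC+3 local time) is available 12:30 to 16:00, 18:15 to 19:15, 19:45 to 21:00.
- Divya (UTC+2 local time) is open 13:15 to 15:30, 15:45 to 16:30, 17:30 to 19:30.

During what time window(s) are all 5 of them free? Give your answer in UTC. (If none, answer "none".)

Callum in UTC: 11:00-17:15 (subtract 2h to convert from UTC+2).
Wiremu in UTC: 09:30-11:00, 11:45-13:00, 15:00-16:15 (subtract 3h to convert from UTC+3).
Bashir in UTC: 10:00-13:45, 14:45-15:30, 17:00-17:30 (subtract 2h to convert from UTC+2).
Mateo in UTC: 09:30-13:00, 15:15-16:15, 16:45-18:00 (subtract 3h to convert from UTC+3).
Divya in UTC: 11:15-13:30, 13:45-14:30, 15:30-17:30 (subtract 2h to convert from UTC+2).
Callum ∩ Wiremu: 11:45-13:00, 15:00-16:15.
Callum ∩ Wiremu ∩ Bashir: 11:45-13:00, 15:00-15:30.
Callum ∩ Wiremu ∩ Bashir ∩ Mateo: 11:45-13:00, 15:15-15:30.
Callum ∩ Wiremu ∩ Bashir ∩ Mateo ∩ Divya: 11:45-13:00.

11:45-13:00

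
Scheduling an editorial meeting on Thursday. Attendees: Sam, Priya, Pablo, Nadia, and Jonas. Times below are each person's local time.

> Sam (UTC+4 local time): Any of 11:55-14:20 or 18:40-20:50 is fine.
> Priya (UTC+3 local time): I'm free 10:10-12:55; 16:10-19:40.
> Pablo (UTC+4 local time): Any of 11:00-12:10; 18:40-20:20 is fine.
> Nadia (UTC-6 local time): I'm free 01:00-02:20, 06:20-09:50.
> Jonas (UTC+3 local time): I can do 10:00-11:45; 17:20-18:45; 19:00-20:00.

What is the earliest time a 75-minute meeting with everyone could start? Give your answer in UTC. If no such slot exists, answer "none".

none

Sam in UTC: 07:55-10:20, 14:40-16:50 (subtract 4h to convert from UTC+4).
Priya in UTC: 07:10-09:55, 13:10-16:40 (subtract 3h to convert from UTC+3).
Pablo in UTC: 07:00-08:10, 14:40-16:20 (subtract 4h to convert from UTC+4).
Nadia in UTC: 07:00-08:20, 12:20-15:50 (add 6h to convert from UTC-6).
Jonas in UTC: 07:00-08:45, 14:20-15:45, 16:00-17:00 (subtract 3h to convert from UTC+3).
Sam ∩ Priya: 07:55-09:55, 14:40-16:40.
Sam ∩ Priya ∩ Pablo: 07:55-08:10, 14:40-16:20.
Sam ∩ Priya ∩ Pablo ∩ Nadia: 07:55-08:10, 14:40-15:50.
Sam ∩ Priya ∩ Pablo ∩ Nadia ∩ Jonas: 07:55-08:10, 14:40-15:45.
No common window is at least 75 minutes long.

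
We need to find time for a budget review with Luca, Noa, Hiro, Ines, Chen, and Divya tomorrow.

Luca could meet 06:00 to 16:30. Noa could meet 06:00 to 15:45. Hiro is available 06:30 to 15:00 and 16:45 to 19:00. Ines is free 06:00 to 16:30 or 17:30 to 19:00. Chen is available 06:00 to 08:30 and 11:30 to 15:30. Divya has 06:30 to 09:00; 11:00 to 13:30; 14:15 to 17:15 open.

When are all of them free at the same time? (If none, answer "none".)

Luca ∩ Noa: 06:00-15:45.
Luca ∩ Noa ∩ Hiro: 06:30-15:00.
Luca ∩ Noa ∩ Hiro ∩ Ines: 06:30-15:00.
Luca ∩ Noa ∩ Hiro ∩ Ines ∩ Chen: 06:30-08:30, 11:30-15:00.
Luca ∩ Noa ∩ Hiro ∩ Ines ∩ Chen ∩ Divya: 06:30-08:30, 11:30-13:30, 14:15-15:00.
Those are the intersection windows.

06:30-08:30, 11:30-13:30, 14:15-15:00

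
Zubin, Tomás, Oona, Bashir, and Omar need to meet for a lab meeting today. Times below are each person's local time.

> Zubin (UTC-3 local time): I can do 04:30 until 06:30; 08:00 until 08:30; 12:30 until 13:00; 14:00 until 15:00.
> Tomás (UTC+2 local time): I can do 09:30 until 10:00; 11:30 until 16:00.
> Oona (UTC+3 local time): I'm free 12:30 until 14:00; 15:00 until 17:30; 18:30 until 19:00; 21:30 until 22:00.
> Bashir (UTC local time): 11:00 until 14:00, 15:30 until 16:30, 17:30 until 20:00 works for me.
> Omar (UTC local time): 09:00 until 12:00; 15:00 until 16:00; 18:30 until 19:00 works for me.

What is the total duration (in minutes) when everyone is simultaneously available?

0

Zubin in UTC: 07:30-09:30, 11:00-11:30, 15:30-16:00, 17:00-18:00 (add 3h to convert from UTC-3).
Tomás in UTC: 07:30-08:00, 09:30-14:00 (subtract 2h to convert from UTC+2).
Oona in UTC: 09:30-11:00, 12:00-14:30, 15:30-16:00, 18:30-19:00 (subtract 3h to convert from UTC+3).
Bashir in UTC: 11:00-14:00, 15:30-16:30, 17:30-20:00.
Omar in UTC: 09:00-12:00, 15:00-16:00, 18:30-19:00.
Zubin ∩ Tomás: 07:30-08:00, 11:00-11:30.
Zubin ∩ Tomás ∩ Oona: ∅.
Zubin ∩ Tomás ∩ Oona ∩ Bashir: ∅.
Zubin ∩ Tomás ∩ Oona ∩ Bashir ∩ Omar: ∅.
There is no time when everyone is free.
There is no common window, so the total is 0 minutes.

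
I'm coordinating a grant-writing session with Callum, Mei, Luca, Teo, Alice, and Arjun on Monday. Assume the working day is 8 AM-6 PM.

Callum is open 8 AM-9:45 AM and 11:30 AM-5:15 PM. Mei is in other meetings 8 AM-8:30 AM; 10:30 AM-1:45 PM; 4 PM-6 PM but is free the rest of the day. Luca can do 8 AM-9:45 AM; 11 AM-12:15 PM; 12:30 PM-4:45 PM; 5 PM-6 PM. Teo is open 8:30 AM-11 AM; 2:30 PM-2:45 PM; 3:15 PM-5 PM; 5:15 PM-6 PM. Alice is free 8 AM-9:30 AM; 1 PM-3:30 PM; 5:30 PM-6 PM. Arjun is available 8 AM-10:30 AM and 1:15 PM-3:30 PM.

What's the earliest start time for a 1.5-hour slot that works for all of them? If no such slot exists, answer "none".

Callum free: 08:00-09:45, 11:30-17:15.
Mei free: 08:30-10:30, 13:45-16:00 (invert busy blocks within the working day).
Luca free: 08:00-09:45, 11:00-12:15, 12:30-16:45, 17:00-18:00.
Teo free: 08:30-11:00, 14:30-14:45, 15:15-17:00, 17:15-18:00.
Alice free: 08:00-09:30, 13:00-15:30, 17:30-18:00.
Arjun free: 08:00-10:30, 13:15-15:30.
Callum ∩ Mei: 08:30-09:45, 13:45-16:00.
Callum ∩ Mei ∩ Luca: 08:30-09:45, 13:45-16:00.
Callum ∩ Mei ∩ Luca ∩ Teo: 08:30-09:45, 14:30-14:45, 15:15-16:00.
Callum ∩ Mei ∩ Luca ∩ Teo ∩ Alice: 08:30-09:30, 14:30-14:45, 15:15-15:30.
Callum ∩ Mei ∩ Luca ∩ Teo ∩ Alice ∩ Arjun: 08:30-09:30, 14:30-14:45, 15:15-15:30.
No common window is at least 90 minutes long.

none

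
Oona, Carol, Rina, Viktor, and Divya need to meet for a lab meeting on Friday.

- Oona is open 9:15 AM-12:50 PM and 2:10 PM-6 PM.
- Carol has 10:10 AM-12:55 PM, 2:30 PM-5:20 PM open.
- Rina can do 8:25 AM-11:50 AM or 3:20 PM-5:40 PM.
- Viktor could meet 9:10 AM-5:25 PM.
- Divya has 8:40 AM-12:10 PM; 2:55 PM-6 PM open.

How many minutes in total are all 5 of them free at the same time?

220

Oona ∩ Carol: 10:10-12:50, 14:30-17:20.
Oona ∩ Carol ∩ Rina: 10:10-11:50, 15:20-17:20.
Oona ∩ Carol ∩ Rina ∩ Viktor: 10:10-11:50, 15:20-17:20.
Oona ∩ Carol ∩ Rina ∩ Viktor ∩ Divya: 10:10-11:50, 15:20-17:20.
Summing the common windows: 100 + 120 = 220 minutes.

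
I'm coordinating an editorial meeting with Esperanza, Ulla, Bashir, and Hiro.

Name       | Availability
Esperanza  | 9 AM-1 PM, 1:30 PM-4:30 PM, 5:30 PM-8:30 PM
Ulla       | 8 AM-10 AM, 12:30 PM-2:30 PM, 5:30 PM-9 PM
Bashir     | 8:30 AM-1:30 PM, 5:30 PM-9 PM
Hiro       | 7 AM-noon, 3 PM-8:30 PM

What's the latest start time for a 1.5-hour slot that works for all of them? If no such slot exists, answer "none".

19:00

Esperanza ∩ Ulla: 09:00-10:00, 12:30-13:00, 13:30-14:30, 17:30-20:30.
Esperanza ∩ Ulla ∩ Bashir: 09:00-10:00, 12:30-13:00, 17:30-20:30.
Esperanza ∩ Ulla ∩ Bashir ∩ Hiro: 09:00-10:00, 17:30-20:30.
Those are the intersection windows.
The last common window of at least 90 minutes is 17:30-20:30; a 90-minute meeting can start as late as 19:00 and still end by 20:30.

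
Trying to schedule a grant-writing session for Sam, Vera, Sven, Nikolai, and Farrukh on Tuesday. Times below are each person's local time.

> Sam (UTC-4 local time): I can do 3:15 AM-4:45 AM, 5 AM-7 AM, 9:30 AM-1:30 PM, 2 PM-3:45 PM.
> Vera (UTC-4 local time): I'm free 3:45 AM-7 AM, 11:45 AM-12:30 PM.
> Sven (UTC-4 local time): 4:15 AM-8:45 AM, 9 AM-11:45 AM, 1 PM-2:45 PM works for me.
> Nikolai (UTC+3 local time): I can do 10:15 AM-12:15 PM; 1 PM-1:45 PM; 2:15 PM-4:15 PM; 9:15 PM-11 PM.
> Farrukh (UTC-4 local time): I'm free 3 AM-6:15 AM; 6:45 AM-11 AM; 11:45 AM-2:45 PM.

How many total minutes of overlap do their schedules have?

Sam in UTC: 07:15-08:45, 09:00-11:00, 13:30-17:30, 18:00-19:45 (add 4h to convert from UTC-4).
Vera in UTC: 07:45-11:00, 15:45-16:30 (add 4h to convert from UTC-4).
Sven in UTC: 08:15-12:45, 13:00-15:45, 17:00-18:45 (add 4h to convert from UTC-4).
Nikolai in UTC: 07:15-09:15, 10:00-10:45, 11:15-13:15, 18:15-20:00 (subtract 3h to convert from UTC+3).
Farrukh in UTC: 07:00-10:15, 10:45-15:00, 15:45-18:45 (add 4h to convert from UTC-4).
Sam ∩ Vera: 07:45-08:45, 09:00-11:00, 15:45-16:30.
Sam ∩ Vera ∩ Sven: 08:15-08:45, 09:00-11:00.
Sam ∩ Vera ∩ Sven ∩ Nikolai: 08:15-08:45, 09:00-09:15, 10:00-10:45.
Sam ∩ Vera ∩ Sven ∩ Nikolai ∩ Farrukh: 08:15-08:45, 09:00-09:15, 10:00-10:15.
Those are the intersection windows.
Summing the common windows: 30 + 15 + 15 = 60 minutes.

60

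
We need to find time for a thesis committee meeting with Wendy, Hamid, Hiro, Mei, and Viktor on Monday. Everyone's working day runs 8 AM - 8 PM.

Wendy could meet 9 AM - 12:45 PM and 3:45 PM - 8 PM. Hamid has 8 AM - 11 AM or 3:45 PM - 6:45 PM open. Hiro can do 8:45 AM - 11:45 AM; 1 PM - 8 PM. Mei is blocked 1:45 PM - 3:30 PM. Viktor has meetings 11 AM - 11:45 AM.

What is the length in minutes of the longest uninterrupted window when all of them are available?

180

Wendy free: 09:00-12:45, 15:45-20:00.
Hamid free: 08:00-11:00, 15:45-18:45.
Hiro free: 08:45-11:45, 13:00-20:00.
Mei free: 08:00-13:45, 15:30-20:00 (invert busy blocks within the working day).
Viktor free: 08:00-11:00, 11:45-20:00 (invert busy blocks within the working day).
Wendy ∩ Hamid: 09:00-11:00, 15:45-18:45.
Wendy ∩ Hamid ∩ Hiro: 09:00-11:00, 15:45-18:45.
Wendy ∩ Hamid ∩ Hiro ∩ Mei: 09:00-11:00, 15:45-18:45.
Wendy ∩ Hamid ∩ Hiro ∩ Mei ∩ Viktor: 09:00-11:00, 15:45-18:45.
The longest is 15:45-18:45 at 180 minutes.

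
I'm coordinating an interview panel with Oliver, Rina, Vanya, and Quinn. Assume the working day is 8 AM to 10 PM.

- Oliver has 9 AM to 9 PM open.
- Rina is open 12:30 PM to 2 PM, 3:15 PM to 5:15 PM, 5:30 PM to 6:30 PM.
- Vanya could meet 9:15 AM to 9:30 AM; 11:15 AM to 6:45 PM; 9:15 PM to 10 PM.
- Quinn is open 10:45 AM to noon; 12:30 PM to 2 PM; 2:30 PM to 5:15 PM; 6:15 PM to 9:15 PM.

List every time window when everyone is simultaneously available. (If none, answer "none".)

12:30-14:00, 15:15-17:15, 18:15-18:30

Oliver ∩ Rina: 12:30-14:00, 15:15-17:15, 17:30-18:30.
Oliver ∩ Rina ∩ Vanya: 12:30-14:00, 15:15-17:15, 17:30-18:30.
Oliver ∩ Rina ∩ Vanya ∩ Quinn: 12:30-14:00, 15:15-17:15, 18:15-18:30.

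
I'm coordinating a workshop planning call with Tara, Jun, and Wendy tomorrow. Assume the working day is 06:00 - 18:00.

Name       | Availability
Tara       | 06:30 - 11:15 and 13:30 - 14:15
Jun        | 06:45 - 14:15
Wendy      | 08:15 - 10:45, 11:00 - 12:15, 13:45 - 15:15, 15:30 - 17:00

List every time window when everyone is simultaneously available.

Tara ∩ Jun: 06:45-11:15, 13:30-14:15.
Tara ∩ Jun ∩ Wendy: 08:15-10:45, 11:00-11:15, 13:45-14:15.
So the common availability across everyone is 08:15-10:45, 11:00-11:15, 13:45-14:15.

08:15-10:45, 11:00-11:15, 13:45-14:15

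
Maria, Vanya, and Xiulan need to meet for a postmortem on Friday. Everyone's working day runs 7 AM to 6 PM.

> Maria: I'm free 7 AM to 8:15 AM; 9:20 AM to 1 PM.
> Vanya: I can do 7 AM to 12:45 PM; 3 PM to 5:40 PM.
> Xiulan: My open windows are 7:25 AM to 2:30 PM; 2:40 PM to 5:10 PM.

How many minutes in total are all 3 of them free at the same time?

255

Maria ∩ Vanya: 07:00-08:15, 09:20-12:45.
Maria ∩ Vanya ∩ Xiulan: 07:25-08:15, 09:20-12:45.
Summing the common windows: 50 + 205 = 255 minutes.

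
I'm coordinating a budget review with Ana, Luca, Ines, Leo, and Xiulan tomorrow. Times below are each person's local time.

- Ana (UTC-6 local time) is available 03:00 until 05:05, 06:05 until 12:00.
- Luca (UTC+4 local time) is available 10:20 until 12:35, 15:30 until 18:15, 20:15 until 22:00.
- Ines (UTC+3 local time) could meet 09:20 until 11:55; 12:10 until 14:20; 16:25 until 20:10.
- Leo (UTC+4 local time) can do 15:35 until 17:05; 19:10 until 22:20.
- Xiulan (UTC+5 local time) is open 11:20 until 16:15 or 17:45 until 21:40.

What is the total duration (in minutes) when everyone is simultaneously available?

Ana in UTC: 09:00-11:05, 12:05-18:00 (add 6h to convert from UTC-6).
Luca in UTC: 06:20-08:35, 11:30-14:15, 16:15-18:00 (subtract 4h to convert from UTC+4).
Ines in UTC: 06:20-08:55, 09:10-11:20, 13:25-17:10 (subtract 3h to convert from UTC+3).
Leo in UTC: 11:35-13:05, 15:10-18:20 (subtract 4h to convert from UTC+4).
Xiulan in UTC: 06:20-11:15, 12:45-16:40 (subtract 5h to convert from UTC+5).
Ana ∩ Luca: 12:05-14:15, 16:15-18:00.
Ana ∩ Luca ∩ Ines: 13:25-14:15, 16:15-17:10.
Ana ∩ Luca ∩ Ines ∩ Leo: 16:15-17:10.
Ana ∩ Luca ∩ Ines ∩ Leo ∩ Xiulan: 16:15-16:40.
So the common availability across everyone is 16:15-16:40.
That's a single block of 25 minutes.

25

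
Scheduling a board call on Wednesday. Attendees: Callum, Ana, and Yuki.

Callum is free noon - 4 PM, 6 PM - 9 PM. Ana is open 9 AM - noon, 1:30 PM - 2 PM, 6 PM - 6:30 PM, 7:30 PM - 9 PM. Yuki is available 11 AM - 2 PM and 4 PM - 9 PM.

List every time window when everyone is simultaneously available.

13:30-14:00, 18:00-18:30, 19:30-21:00

Callum ∩ Ana: 13:30-14:00, 18:00-18:30, 19:30-21:00.
Callum ∩ Ana ∩ Yuki: 13:30-14:00, 18:00-18:30, 19:30-21:00.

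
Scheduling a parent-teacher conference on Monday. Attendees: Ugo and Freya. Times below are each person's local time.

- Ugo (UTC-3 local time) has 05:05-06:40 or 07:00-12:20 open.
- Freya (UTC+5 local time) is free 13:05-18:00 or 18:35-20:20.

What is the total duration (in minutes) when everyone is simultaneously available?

Ugo in UTC: 08:05-09:40, 10:00-15:20 (add 3h to convert from UTC-3).
Freya in UTC: 08:05-13:00, 13:35-15:20 (subtract 5h to convert from UTC+5).
Ugo ∩ Freya: 08:05-09:40, 10:00-13:00, 13:35-15:20.
So the common availability across everyone is 08:05-09:40, 10:00-13:00, 13:35-15:20.
Summing the common windows: 95 + 180 + 105 = 380 minutes.

380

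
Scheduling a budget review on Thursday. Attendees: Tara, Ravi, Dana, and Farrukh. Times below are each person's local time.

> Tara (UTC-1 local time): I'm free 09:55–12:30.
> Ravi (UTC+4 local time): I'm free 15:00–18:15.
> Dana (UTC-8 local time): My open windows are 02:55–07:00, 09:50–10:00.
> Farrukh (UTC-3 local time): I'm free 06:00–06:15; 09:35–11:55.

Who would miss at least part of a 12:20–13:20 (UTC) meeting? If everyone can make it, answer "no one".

Farrukh

Tara in UTC: 10:55-13:30 (add 1h to convert from UTC-1).
Ravi in UTC: 11:00-14:15 (subtract 4h to convert from UTC+4).
Dana in UTC: 10:55-15:00, 17:50-18:00 (add 8h to convert from UTC-8).
Farrukh in UTC: 09:00-09:15, 12:35-14:55 (add 3h to convert from UTC-3).
Tara: free for 12:20-13:20. Ravi: free for 12:20-13:20. Dana: free for 12:20-13:20. Farrukh: not fully free for 12:20-13:20.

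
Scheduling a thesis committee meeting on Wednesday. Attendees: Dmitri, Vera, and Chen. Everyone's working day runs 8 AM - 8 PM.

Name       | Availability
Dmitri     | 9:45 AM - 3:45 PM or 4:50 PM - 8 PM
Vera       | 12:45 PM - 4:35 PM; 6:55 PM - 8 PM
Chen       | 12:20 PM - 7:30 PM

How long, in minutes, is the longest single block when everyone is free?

180

Dmitri ∩ Vera: 12:45-15:45, 18:55-20:00.
Dmitri ∩ Vera ∩ Chen: 12:45-15:45, 18:55-19:30.
Those are the intersection windows.
The longest is 12:45-15:45 at 180 minutes.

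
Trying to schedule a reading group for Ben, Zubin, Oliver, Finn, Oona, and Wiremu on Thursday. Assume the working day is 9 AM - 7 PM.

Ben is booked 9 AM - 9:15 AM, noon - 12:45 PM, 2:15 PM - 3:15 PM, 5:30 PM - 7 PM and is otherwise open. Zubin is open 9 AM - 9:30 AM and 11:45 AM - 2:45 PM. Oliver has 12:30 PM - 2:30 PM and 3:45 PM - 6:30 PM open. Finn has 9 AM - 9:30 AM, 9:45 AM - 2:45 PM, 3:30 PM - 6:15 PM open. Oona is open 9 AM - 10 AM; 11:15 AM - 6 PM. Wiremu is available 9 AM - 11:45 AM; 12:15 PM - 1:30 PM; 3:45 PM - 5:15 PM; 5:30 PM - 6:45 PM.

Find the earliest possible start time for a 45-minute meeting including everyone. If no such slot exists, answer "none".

Ben free: 09:15-12:00, 12:45-14:15, 15:15-17:30 (invert busy blocks within the working day).
Zubin free: 09:00-09:30, 11:45-14:45.
Oliver free: 12:30-14:30, 15:45-18:30.
Finn free: 09:00-09:30, 09:45-14:45, 15:30-18:15.
Oona free: 09:00-10:00, 11:15-18:00.
Wiremu free: 09:00-11:45, 12:15-13:30, 15:45-17:15, 17:30-18:45.
Ben ∩ Zubin: 09:15-09:30, 11:45-12:00, 12:45-14:15.
Ben ∩ Zubin ∩ Oliver: 12:45-14:15.
Ben ∩ Zubin ∩ Oliver ∩ Finn: 12:45-14:15.
Ben ∩ Zubin ∩ Oliver ∩ Finn ∩ Oona: 12:45-14:15.
Ben ∩ Zubin ∩ Oliver ∩ Finn ∩ Oona ∩ Wiremu: 12:45-13:30.
So the common availability across everyone is 12:45-13:30.
The first common window of at least 45 minutes is 12:45-13:30, so the earliest start is 12:45.

12:45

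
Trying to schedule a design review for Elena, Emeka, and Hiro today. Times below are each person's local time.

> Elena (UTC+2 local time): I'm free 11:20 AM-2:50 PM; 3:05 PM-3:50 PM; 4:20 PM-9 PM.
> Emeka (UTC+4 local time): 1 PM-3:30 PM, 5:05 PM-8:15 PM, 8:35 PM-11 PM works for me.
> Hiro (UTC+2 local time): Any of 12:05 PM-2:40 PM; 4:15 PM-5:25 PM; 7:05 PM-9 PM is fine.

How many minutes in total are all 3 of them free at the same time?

265

Elena in UTC: 09:20-12:50, 13:05-13:50, 14:20-19:00 (subtract 2h to convert from UTC+2).
Emeka in UTC: 09:00-11:30, 13:05-16:15, 16:35-19:00 (subtract 4h to convert from UTC+4).
Hiro in UTC: 10:05-12:40, 14:15-15:25, 17:05-19:00 (subtract 2h to convert from UTC+2).
Elena ∩ Emeka: 09:20-11:30, 13:05-13:50, 14:20-16:15, 16:35-19:00.
Elena ∩ Emeka ∩ Hiro: 10:05-11:30, 14:20-15:25, 17:05-19:00.
Summing the common windows: 85 + 65 + 115 = 265 minutes.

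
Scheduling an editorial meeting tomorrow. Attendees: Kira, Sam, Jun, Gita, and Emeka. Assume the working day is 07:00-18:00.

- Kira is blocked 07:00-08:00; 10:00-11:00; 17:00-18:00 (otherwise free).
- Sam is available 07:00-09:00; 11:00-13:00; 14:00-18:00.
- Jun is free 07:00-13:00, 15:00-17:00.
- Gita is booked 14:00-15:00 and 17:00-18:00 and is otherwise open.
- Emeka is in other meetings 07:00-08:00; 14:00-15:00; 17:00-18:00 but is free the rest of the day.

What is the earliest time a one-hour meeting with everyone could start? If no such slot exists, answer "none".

Kira free: 08:00-10:00, 11:00-17:00 (invert busy blocks within the working day).
Sam free: 07:00-09:00, 11:00-13:00, 14:00-18:00.
Jun free: 07:00-13:00, 15:00-17:00.
Gita free: 07:00-14:00, 15:00-17:00 (invert busy blocks within the working day).
Emeka free: 08:00-14:00, 15:00-17:00 (invert busy blocks within the working day).
Kira ∩ Sam: 08:00-09:00, 11:00-13:00, 14:00-17:00.
Kira ∩ Sam ∩ Jun: 08:00-09:00, 11:00-13:00, 15:00-17:00.
Kira ∩ Sam ∩ Jun ∩ Gita: 08:00-09:00, 11:00-13:00, 15:00-17:00.
Kira ∩ Sam ∩ Jun ∩ Gita ∩ Emeka: 08:00-09:00, 11:00-13:00, 15:00-17:00.
The first common window of at least 60 minutes is 08:00-09:00, so the earliest start is 08:00.

08:00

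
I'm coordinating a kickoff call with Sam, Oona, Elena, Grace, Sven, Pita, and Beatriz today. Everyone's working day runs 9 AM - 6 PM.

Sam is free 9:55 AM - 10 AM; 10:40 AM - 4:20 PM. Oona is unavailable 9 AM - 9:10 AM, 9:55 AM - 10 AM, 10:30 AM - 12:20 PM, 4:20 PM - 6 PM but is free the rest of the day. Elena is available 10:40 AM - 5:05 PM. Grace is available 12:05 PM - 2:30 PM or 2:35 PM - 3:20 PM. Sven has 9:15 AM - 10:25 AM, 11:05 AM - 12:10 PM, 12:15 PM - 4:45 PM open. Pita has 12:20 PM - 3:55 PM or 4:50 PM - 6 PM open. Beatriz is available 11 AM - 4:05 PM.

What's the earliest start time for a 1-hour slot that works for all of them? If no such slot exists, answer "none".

Sam free: 09:55-10:00, 10:40-16:20.
Oona free: 09:10-09:55, 10:00-10:30, 12:20-16:20 (invert busy blocks within the working day).
Elena free: 10:40-17:05.
Grace free: 12:05-14:30, 14:35-15:20.
Sven free: 09:15-10:25, 11:05-12:10, 12:15-16:45.
Pita free: 12:20-15:55, 16:50-18:00.
Beatriz free: 11:00-16:05.
Sam ∩ Oona: 12:20-16:20.
Sam ∩ Oona ∩ Elena: 12:20-16:20.
Sam ∩ Oona ∩ Elena ∩ Grace: 12:20-14:30, 14:35-15:20.
Sam ∩ Oona ∩ Elena ∩ Grace ∩ Sven: 12:20-14:30, 14:35-15:20.
Sam ∩ Oona ∩ Elena ∩ Grace ∩ Sven ∩ Pita: 12:20-14:30, 14:35-15:20.
Sam ∩ Oona ∩ Elena ∩ Grace ∩ Sven ∩ Pita ∩ Beatriz: 12:20-14:30, 14:35-15:20.
Those are the intersection windows.
The first common window of at least 60 minutes is 12:20-14:30, so the earliest start is 12:20.

12:20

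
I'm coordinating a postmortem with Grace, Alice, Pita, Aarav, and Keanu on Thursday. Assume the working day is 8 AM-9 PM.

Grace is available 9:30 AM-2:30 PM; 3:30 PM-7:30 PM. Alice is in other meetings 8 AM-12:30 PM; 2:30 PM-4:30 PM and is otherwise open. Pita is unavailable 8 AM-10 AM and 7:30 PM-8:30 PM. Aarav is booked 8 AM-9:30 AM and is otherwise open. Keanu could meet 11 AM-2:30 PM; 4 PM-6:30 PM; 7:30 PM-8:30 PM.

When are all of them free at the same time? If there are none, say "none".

12:30-14:30, 16:30-18:30

Grace free: 09:30-14:30, 15:30-19:30.
Alice free: 12:30-14:30, 16:30-21:00 (invert busy blocks within the working day).
Pita free: 10:00-19:30, 20:30-21:00 (invert busy blocks within the working day).
Aarav free: 09:30-21:00 (invert busy blocks within the working day).
Keanu free: 11:00-14:30, 16:00-18:30, 19:30-20:30.
Grace ∩ Alice: 12:30-14:30, 16:30-19:30.
Grace ∩ Alice ∩ Pita: 12:30-14:30, 16:30-19:30.
Grace ∩ Alice ∩ Pita ∩ Aarav: 12:30-14:30, 16:30-19:30.
Grace ∩ Alice ∩ Pita ∩ Aarav ∩ Keanu: 12:30-14:30, 16:30-18:30.
Those are the intersection windows.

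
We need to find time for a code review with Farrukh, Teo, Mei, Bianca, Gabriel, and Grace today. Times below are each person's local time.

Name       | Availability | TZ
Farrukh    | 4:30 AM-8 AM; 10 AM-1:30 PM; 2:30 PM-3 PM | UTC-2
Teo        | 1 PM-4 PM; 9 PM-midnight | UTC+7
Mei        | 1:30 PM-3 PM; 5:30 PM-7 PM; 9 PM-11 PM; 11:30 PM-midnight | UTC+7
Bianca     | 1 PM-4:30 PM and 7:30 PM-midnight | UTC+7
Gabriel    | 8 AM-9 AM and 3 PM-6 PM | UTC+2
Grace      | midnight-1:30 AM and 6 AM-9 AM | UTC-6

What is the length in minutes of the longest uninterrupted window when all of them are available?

Farrukh in UTC: 06:30-10:00, 12:00-15:30, 16:30-17:00 (add 2h to convert from UTC-2).
Teo in UTC: 06:00-09:00, 14:00-17:00 (subtract 7h to convert from UTC+7).
Mei in UTC: 06:30-08:00, 10:30-12:00, 14:00-16:00, 16:30-17:00 (subtract 7h to convert from UTC+7).
Bianca in UTC: 06:00-09:30, 12:30-17:00 (subtract 7h to convert from UTC+7).
Gabriel in UTC: 06:00-07:00, 13:00-16:00 (subtract 2h to convert from UTC+2).
Grace in UTC: 06:00-07:30, 12:00-15:00 (add 6h to convert from UTC-6).
Farrukh ∩ Teo: 06:30-09:00, 14:00-15:30, 16:30-17:00.
Farrukh ∩ Teo ∩ Mei: 06:30-08:00, 14:00-15:30, 16:30-17:00.
Farrukh ∩ Teo ∩ Mei ∩ Bianca: 06:30-08:00, 14:00-15:30, 16:30-17:00.
Farrukh ∩ Teo ∩ Mei ∩ Bianca ∩ Gabriel: 06:30-07:00, 14:00-15:30.
Farrukh ∩ Teo ∩ Mei ∩ Bianca ∩ Gabriel ∩ Grace: 06:30-07:00, 14:00-15:00.
So the common availability across everyone is 06:30-07:00, 14:00-15:00.
The longest is 14:00-15:00 at 60 minutes.

60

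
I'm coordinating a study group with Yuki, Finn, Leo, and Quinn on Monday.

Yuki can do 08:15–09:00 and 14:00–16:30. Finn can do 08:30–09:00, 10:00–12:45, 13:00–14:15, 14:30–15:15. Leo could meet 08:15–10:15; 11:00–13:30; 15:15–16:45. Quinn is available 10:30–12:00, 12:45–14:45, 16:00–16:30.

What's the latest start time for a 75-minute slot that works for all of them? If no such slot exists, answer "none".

Yuki ∩ Finn: 08:30-09:00, 14:00-14:15, 14:30-15:15.
Yuki ∩ Finn ∩ Leo: 08:30-09:00.
Yuki ∩ Finn ∩ Leo ∩ Quinn: ∅.
There is no time when everyone is free.
No common window is at least 75 minutes long.

none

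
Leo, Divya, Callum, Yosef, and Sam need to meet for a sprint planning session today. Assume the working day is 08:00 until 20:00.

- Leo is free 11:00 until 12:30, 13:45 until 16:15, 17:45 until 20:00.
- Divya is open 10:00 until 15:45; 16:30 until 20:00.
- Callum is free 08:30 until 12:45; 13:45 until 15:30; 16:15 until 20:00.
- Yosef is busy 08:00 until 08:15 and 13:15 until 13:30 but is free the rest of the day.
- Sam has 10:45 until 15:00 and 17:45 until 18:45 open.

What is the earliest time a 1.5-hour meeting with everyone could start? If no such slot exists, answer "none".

11:00

Leo free: 11:00-12:30, 13:45-16:15, 17:45-20:00.
Divya free: 10:00-15:45, 16:30-20:00.
Callum free: 08:30-12:45, 13:45-15:30, 16:15-20:00.
Yosef free: 08:15-13:15, 13:30-20:00 (invert busy blocks within the working day).
Sam free: 10:45-15:00, 17:45-18:45.
Leo ∩ Divya: 11:00-12:30, 13:45-15:45, 17:45-20:00.
Leo ∩ Divya ∩ Callum: 11:00-12:30, 13:45-15:30, 17:45-20:00.
Leo ∩ Divya ∩ Callum ∩ Yosef: 11:00-12:30, 13:45-15:30, 17:45-20:00.
Leo ∩ Divya ∩ Callum ∩ Yosef ∩ Sam: 11:00-12:30, 13:45-15:00, 17:45-18:45.
The first common window of at least 90 minutes is 11:00-12:30, so the earliest start is 11:00.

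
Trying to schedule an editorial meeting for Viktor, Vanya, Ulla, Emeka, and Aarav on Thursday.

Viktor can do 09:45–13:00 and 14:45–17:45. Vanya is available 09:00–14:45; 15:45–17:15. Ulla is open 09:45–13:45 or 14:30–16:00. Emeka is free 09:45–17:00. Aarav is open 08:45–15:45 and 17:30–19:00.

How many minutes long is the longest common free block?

Viktor ∩ Vanya: 09:45-13:00, 15:45-17:15.
Viktor ∩ Vanya ∩ Ulla: 09:45-13:00, 15:45-16:00.
Viktor ∩ Vanya ∩ Ulla ∩ Emeka: 09:45-13:00, 15:45-16:00.
Viktor ∩ Vanya ∩ Ulla ∩ Emeka ∩ Aarav: 09:45-13:00.
Those are the intersection windows.
The longest is 09:45-13:00 at 195 minutes.

195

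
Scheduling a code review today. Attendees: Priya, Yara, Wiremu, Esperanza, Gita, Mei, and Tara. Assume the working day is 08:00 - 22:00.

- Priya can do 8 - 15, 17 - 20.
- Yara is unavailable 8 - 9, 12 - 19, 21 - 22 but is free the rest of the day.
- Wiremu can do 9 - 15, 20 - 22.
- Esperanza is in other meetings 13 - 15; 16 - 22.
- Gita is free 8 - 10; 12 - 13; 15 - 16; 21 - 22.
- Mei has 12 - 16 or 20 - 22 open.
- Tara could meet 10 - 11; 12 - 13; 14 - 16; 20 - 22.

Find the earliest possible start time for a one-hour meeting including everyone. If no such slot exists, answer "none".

none

Priya free: 08:00-15:00, 17:00-20:00.
Yara free: 09:00-12:00, 19:00-21:00 (invert busy blocks within the working day).
Wiremu free: 09:00-15:00, 20:00-22:00.
Esperanza free: 08:00-13:00, 15:00-16:00 (invert busy blocks within the working day).
Gita free: 08:00-10:00, 12:00-13:00, 15:00-16:00, 21:00-22:00.
Mei free: 12:00-16:00, 20:00-22:00.
Tara free: 10:00-11:00, 12:00-13:00, 14:00-16:00, 20:00-22:00.
Priya ∩ Yara: 09:00-12:00, 19:00-20:00.
Priya ∩ Yara ∩ Wiremu: 09:00-12:00.
Priya ∩ Yara ∩ Wiremu ∩ Esperanza: 09:00-12:00.
Priya ∩ Yara ∩ Wiremu ∩ Esperanza ∩ Gita: 09:00-10:00.
Priya ∩ Yara ∩ Wiremu ∩ Esperanza ∩ Gita ∩ Mei: ∅.
Priya ∩ Yara ∩ Wiremu ∩ Esperanza ∩ Gita ∩ Mei ∩ Tara: ∅.
There is no time when everyone is free.
No common window is at least 60 minutes long.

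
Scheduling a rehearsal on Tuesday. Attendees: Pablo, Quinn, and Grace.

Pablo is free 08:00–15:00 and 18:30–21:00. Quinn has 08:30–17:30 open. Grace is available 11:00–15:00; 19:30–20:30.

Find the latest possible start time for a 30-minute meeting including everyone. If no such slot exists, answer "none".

14:30

Pablo ∩ Quinn: 08:30-15:00.
Pablo ∩ Quinn ∩ Grace: 11:00-15:00.
Those are the intersection windows.
The last common window of at least 30 minutes is 11:00-15:00; a 30-minute meeting can start as late as 14:30 and still end by 15:00.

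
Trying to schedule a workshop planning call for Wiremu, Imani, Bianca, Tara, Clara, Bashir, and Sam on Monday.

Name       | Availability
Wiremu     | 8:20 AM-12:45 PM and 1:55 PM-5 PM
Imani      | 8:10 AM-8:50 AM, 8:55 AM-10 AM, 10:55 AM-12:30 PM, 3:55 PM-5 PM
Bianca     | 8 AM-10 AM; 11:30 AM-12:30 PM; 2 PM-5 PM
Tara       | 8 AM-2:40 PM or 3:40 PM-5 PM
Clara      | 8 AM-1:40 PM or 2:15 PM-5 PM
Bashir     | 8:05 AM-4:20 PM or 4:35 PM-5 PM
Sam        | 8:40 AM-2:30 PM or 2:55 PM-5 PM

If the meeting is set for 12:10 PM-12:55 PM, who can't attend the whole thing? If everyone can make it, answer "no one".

Bianca, Imani, Wiremu

Wiremu: not fully free for 12:10-12:55. Imani: not fully free for 12:10-12:55. Bianca: not fully free for 12:10-12:55. Tara: free for 12:10-12:55. Clara: free for 12:10-12:55. Bashir: free for 12:10-12:55. Sam: free for 12:10-12:55.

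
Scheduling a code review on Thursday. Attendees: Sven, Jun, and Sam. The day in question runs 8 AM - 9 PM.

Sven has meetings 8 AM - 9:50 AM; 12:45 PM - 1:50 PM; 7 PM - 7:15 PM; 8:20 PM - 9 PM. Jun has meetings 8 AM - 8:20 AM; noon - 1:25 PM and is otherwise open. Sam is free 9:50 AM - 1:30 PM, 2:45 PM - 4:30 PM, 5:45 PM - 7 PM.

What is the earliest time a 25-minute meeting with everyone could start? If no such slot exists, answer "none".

Sven free: 09:50-12:45, 13:50-19:00, 19:15-20:20 (invert busy blocks within the working day).
Jun free: 08:20-12:00, 13:25-21:00 (invert busy blocks within the working day).
Sam free: 09:50-13:30, 14:45-16:30, 17:45-19:00.
Sven ∩ Jun: 09:50-12:00, 13:50-19:00, 19:15-20:20.
Sven ∩ Jun ∩ Sam: 09:50-12:00, 14:45-16:30, 17:45-19:00.
Those are the intersection windows.
The first common window of at least 25 minutes is 09:50-12:00, so the earliest start is 09:50.

09:50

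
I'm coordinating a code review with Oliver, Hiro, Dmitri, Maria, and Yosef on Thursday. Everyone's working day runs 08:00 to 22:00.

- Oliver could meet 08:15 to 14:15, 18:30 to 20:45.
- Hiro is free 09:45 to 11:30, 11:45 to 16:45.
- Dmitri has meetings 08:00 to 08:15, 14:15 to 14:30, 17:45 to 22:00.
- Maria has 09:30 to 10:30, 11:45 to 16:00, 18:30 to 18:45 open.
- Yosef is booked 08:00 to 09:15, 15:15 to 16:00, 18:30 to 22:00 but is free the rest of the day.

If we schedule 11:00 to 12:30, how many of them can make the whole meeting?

Oliver free: 08:15-14:15, 18:30-20:45.
Hiro free: 09:45-11:30, 11:45-16:45.
Dmitri free: 08:15-14:15, 14:30-17:45 (invert busy blocks within the working day).
Maria free: 09:30-10:30, 11:45-16:00, 18:30-18:45.
Yosef free: 09:15-15:15, 16:00-18:30 (invert busy blocks within the working day).
Oliver, Dmitri, and Yosef can make the full 11:00-12:30 slot — that's 3.

3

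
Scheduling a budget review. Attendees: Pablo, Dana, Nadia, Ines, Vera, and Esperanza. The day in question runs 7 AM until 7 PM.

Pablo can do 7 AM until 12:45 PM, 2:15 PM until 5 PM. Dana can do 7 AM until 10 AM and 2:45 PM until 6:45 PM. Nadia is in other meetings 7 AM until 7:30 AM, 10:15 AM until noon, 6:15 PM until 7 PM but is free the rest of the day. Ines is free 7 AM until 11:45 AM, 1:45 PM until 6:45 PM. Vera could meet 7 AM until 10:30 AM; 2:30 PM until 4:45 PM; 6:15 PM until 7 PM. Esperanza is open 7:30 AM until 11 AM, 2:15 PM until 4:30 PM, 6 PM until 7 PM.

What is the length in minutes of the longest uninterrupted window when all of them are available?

Pablo free: 07:00-12:45, 14:15-17:00.
Dana free: 07:00-10:00, 14:45-18:45.
Nadia free: 07:30-10:15, 12:00-18:15 (invert busy blocks within the working day).
Ines free: 07:00-11:45, 13:45-18:45.
Vera free: 07:00-10:30, 14:30-16:45, 18:15-19:00.
Esperanza free: 07:30-11:00, 14:15-16:30, 18:00-19:00.
Pablo ∩ Dana: 07:00-10:00, 14:45-17:00.
Pablo ∩ Dana ∩ Nadia: 07:30-10:00, 14:45-17:00.
Pablo ∩ Dana ∩ Nadia ∩ Ines: 07:30-10:00, 14:45-17:00.
Pablo ∩ Dana ∩ Nadia ∩ Ines ∩ Vera: 07:30-10:00, 14:45-16:45.
Pablo ∩ Dana ∩ Nadia ∩ Ines ∩ Vera ∩ Esperanza: 07:30-10:00, 14:45-16:30.
The longest is 07:30-10:00 at 150 minutes.

150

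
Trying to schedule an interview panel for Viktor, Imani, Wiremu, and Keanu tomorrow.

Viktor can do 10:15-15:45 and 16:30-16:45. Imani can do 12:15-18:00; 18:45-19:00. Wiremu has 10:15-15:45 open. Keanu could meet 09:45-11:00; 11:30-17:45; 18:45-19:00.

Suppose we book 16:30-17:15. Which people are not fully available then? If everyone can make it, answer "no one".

Viktor: not fully free for 16:30-17:15. Imani: free for 16:30-17:15. Wiremu: not fully free for 16:30-17:15. Keanu: free for 16:30-17:15.

Viktor, Wiremu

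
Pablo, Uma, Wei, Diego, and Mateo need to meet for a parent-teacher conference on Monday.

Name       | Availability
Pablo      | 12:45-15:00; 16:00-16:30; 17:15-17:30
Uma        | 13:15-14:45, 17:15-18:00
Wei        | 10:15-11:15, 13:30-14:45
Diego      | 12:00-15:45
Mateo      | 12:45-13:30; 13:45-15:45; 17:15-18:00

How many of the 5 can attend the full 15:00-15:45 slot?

Diego and Mateo can make the full 15:00-15:45 slot — that's 2.

2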